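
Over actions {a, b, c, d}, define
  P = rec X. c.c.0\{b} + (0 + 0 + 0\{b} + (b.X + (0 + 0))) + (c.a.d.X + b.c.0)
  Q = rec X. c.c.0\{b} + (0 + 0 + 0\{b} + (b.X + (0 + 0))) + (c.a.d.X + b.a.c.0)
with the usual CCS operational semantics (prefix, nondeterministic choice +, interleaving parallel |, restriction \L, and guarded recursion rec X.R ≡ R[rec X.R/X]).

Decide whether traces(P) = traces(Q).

P's transition system — 7 states:
  u0 = rec X. c.c.0\{b} + (0 + 0 + 0\{b} + (b.X + (0 + 0))) + (c.a.d.X + b.c.0) has moves ··b··> u0, ··b··> u1, ··c··> u2, ··c··> u3
  u1 = c.0 has moves ··c··> u4
  u2 = a.d.(rec X. c.c.0\{b} + (0 + 0 + 0\{b} + (b.X + (0 + 0))) + (c.a.d.X + b.c.0)) has moves ··a··> u5
  u3 = c.0\{b} has moves ··c··> u6
  u4 = 0 has moves deadlocked
  u5 = d.(rec X. c.c.0\{b} + (0 + 0 + 0\{b} + (b.X + (0 + 0))) + (c.a.d.X + b.c.0)) has moves ··d··> u0
  u6 = 0\{b} has moves deadlocked
Q's transition system — 8 states:
  v0 = rec X. c.c.0\{b} + (0 + 0 + 0\{b} + (b.X + (0 + 0))) + (c.a.d.X + b.a.c.0) has moves ··b··> v0, ··b··> v1, ··c··> v2, ··c··> v3
  v1 = a.c.0 has moves ··a··> v4
  v2 = a.d.(rec X. c.c.0\{b} + (0 + 0 + 0\{b} + (b.X + (0 + 0))) + (c.a.d.X + b.a.c.0)) has moves ··a··> v5
  v3 = c.0\{b} has moves ··c··> v6
  v4 = c.0 has moves ··c··> v7
  v5 = d.(rec X. c.c.0\{b} + (0 + 0 + 0\{b} + (b.X + (0 + 0))) + (c.a.d.X + b.a.c.0)) has moves ··d··> v0
  v6 = 0\{b} has moves deadlocked
  v7 = 0 has moves deadlocked
Run σ = ⟨ba⟩ on Q: start {v0}
  after b @ step 1: {v0, v1}
  after a @ step 2: {v4}
  ✓ Q
Run σ = ⟨ba⟩ on P: start {u0}
  after b @ step 1: {u0, u1}
  after a @ step 2: ∅  — P cannot continue

trace-distinct — witness ⟨ba⟩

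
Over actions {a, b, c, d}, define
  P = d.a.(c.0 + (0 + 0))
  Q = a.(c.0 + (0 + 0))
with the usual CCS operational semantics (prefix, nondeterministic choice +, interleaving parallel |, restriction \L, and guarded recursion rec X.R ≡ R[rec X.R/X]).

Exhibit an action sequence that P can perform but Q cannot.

d

Reachable graph of P (4 states):
  s0 = d.a.(c.0 + (0 + 0)) has moves ··d··> s1
  s1 = a.(c.0 + (0 + 0)) has moves ··a··> s2
  s2 = c.0 + (0 + 0) has moves ··c··> s3
  s3 = 0 has moves stopped
Reachable graph of Q (3 states):
  t0 = a.(c.0 + (0 + 0)) has moves ··a··> t1
  t1 = c.0 + (0 + 0) has moves ··c··> t2
  t2 = 0 has moves stopped
Run σ = ⟨d⟩ on P: start {s0}
  [1] d ⇒ {s1}
  — P admits the full trace.
Run σ = ⟨d⟩ on Q: start {t0}
  [1] d ⇒ ∅ (Q stuck)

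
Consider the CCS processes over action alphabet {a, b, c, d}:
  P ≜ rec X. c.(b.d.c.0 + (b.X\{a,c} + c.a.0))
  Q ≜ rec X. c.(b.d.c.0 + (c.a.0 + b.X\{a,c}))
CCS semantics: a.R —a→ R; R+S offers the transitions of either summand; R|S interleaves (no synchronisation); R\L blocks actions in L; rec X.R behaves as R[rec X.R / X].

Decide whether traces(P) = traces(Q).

LTS(P): 7 reachable states
  p0 = rec X. c.(b.d.c.0 + (b.X\{a,c} + c.a.0)) → -c-> p1
  p1 = b.d.c.0 + (b.(rec X. c.(b.d.c.0 + (b.X\{a,c} + c.a.0)))\{a,c} + c.a.0) → -b-> p2, -b-> p3, -c-> p4
  p2 = (rec X. c.(b.d.c.0 + (b.X\{a,c} + c.a.0)))\{a,c} → (no moves)
  p3 = d.c.0 → -d-> p5
  p4 = a.0 → -a-> p6
  p5 = c.0 → -c-> p6
  p6 = 0 → (no moves)
LTS(Q): 7 reachable states
  q0 = rec X. c.(b.d.c.0 + (c.a.0 + b.X\{a,c})) → -c-> q1
  q1 = b.d.c.0 + (c.a.0 + b.(rec X. c.(b.d.c.0 + (c.a.0 + b.X\{a,c})))\{a,c}) → -b-> q2, -b-> q3, -c-> q4
  q2 = (rec X. c.(b.d.c.0 + (c.a.0 + b.X\{a,c})))\{a,c} → (no moves)
  q3 = d.c.0 → -d-> q5
  q4 = a.0 → -a-> q6
  q5 = c.0 → -c-> q6
  q6 = 0 → (no moves)
Coarsest stable partition (strong bisimilarity classes):
  B0 = {p0, q0}
  B1 = {p1, q1}
  B2 = {p2, p6, q2, q6}
  B3 = {p3, q3}
  B4 = {p5, q5}
  B5 = {p4, q4}
p0 ∈ B0, q0 ∈ B0 → same block
Bisimilar ⇒ trace-equivalent.

trace-equivalent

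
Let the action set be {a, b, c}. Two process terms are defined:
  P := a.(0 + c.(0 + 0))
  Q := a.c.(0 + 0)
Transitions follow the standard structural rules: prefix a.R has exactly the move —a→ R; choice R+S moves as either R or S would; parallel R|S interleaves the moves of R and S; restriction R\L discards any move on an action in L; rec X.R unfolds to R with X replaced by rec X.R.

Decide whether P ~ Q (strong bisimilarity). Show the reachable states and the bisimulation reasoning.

Reachable graph of P (3 states):
  m0 = a.(0 + c.(0 + 0)) | =a=> m1
  m1 = 0 + c.(0 + 0) | =c=> m2
  m2 = 0 + 0 | (no moves)
Reachable graph of Q (3 states):
  n0 = a.c.(0 + 0) | =a=> n1
  n1 = c.(0 + 0) | =c=> n2
  n2 = 0 + 0 | (no moves)
Partition-refinement fixed point:
  B0 = {m0, n0}
  B1 = {m1, n1}
  B2 = {m2, n2}
m0 ∈ B0, n0 ∈ B0 → same block

P ~ Q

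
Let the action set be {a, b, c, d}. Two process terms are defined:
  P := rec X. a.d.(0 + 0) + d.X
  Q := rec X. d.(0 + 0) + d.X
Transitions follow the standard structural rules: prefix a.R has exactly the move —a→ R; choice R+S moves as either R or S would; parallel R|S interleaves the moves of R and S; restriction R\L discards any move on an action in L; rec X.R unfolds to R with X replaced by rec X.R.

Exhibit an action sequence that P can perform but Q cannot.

LTS(P): 3 reachable states
  s0 = rec X. a.d.(0 + 0) + d.X :: —a→ s1, —d→ s0
  s1 = d.(0 + 0) :: —d→ s2
  s2 = 0 + 0 :: deadlocked
LTS(Q): 2 reachable states
  t0 = rec X. d.(0 + 0) + d.X :: —d→ t0, —d→ t1
  t1 = 0 + 0 :: deadlocked
Trace ⟨a⟩ through P, begin at {s0}:
  [1] a ⇒ {s1}
  — P admits the full trace.
Trace ⟨a⟩ through Q, begin at {t0}:
  [1] a ⇒ ∅ (Q stuck)

a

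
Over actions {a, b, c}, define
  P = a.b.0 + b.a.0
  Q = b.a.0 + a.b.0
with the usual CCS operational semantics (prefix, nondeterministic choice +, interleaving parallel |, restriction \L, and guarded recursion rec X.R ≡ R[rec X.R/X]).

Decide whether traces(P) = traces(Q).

Reachable graph of P (4 states):
  u0 = a.b.0 + b.a.0 :: ··a··> u1, ··b··> u2
  u1 = b.0 :: ··b··> u3
  u2 = a.0 :: ··a··> u3
  u3 = 0 :: (no moves)
Reachable graph of Q (4 states):
  v0 = b.a.0 + a.b.0 :: ··a··> v1, ··b··> v2
  v1 = b.0 :: ··b··> v3
  v2 = a.0 :: ··a··> v3
  v3 = 0 :: (no moves)
Partition-refinement fixed point:
  B0 = {u0, v0}
  B1 = {u1, v1}
  B2 = {u3, v3}
  B3 = {u2, v2}
u0 ∈ B0, v0 ∈ B0 → same block
Bisimilar ⇒ trace-equivalent.

traces(P) = traces(Q)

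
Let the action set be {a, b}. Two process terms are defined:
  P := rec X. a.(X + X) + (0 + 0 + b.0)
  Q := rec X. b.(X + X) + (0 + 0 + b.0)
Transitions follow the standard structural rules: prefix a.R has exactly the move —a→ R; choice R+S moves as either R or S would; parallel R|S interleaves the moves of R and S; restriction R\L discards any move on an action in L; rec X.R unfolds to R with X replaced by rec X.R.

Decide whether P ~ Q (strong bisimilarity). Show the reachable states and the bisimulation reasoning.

P's transition system — 3 states:
  s0 = rec X. a.(X + X) + (0 + 0 + b.0) → =a=> s1, =b=> s2
  s1 = (rec X. a.(X + X) + (0 + 0 + b.0)) + (rec X. a.(X + X) + (0 + 0 + b.0)) → =a=> s1, =b=> s2
  s2 = 0 → ∅
Q's transition system — 3 states:
  t0 = rec X. b.(X + X) + (0 + 0 + b.0) → =b=> t1, =b=> t2
  t1 = (rec X. b.(X + X) + (0 + 0 + b.0)) + (rec X. b.(X + X) + (0 + 0 + b.0)) → =b=> t1, =b=> t2
  t2 = 0 → ∅
Coarsest stable partition (strong bisimilarity classes):
  B0 = {s0, s1}
  B1 = {s2, t2}
  B2 = {t0, t1}
s0 ∈ B0, t0 ∈ B2 → different blocks

NO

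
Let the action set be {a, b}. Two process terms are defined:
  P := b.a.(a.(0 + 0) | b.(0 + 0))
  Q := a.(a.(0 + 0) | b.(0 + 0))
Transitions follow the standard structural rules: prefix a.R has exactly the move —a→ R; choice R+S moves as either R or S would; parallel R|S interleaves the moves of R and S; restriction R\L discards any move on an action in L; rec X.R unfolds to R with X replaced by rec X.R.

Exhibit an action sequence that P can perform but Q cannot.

Reachable graph of P (6 states):
  u0 = b.a.(a.(0 + 0) | b.(0 + 0)) | -b-> u1
  u1 = a.(a.(0 + 0) | b.(0 + 0)) | -a-> u2
  u2 = a.(0 + 0) | b.(0 + 0) | -a-> u3, -b-> u4
  u3 = (0 + 0) | b.(0 + 0) | -b-> u5
  u4 = a.(0 + 0) | (0 + 0) | -a-> u5
  u5 = (0 + 0) | (0 + 0) | deadlocked
Reachable graph of Q (5 states):
  v0 = a.(a.(0 + 0) | b.(0 + 0)) | -a-> v1
  v1 = a.(0 + 0) | b.(0 + 0) | -a-> v2, -b-> v3
  v2 = (0 + 0) | b.(0 + 0) | -b-> v4
  v3 = a.(0 + 0) | (0 + 0) | -a-> v4
  v4 = (0 + 0) | (0 + 0) | deadlocked
Executing b from P (initial set {u0}):
  after b @ step 1: {u1}
  — P admits the full trace.
Executing b from Q (initial set {v0}):
  after b @ step 1: no successor for Q

b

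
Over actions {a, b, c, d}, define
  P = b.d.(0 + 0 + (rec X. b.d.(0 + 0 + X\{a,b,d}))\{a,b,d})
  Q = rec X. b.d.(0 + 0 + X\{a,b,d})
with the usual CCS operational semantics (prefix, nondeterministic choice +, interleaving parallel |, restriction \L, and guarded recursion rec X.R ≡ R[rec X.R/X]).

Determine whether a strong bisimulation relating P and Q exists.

LTS(P): 3 reachable states
  m0 = b.d.(0 + 0 + (rec X. b.d.(0 + 0 + X\{a,b,d}))\{a,b,d}) | --b--▸ m1
  m1 = d.(0 + 0 + (rec X. b.d.(0 + 0 + X\{a,b,d}))\{a,b,d}) | --d--▸ m2
  m2 = 0 + 0 + (rec X. b.d.(0 + 0 + X\{a,b,d}))\{a,b,d} | ∅
LTS(Q): 3 reachable states
  n0 = rec X. b.d.(0 + 0 + X\{a,b,d}) | --b--▸ n1
  n1 = d.(0 + 0 + (rec X. b.d.(0 + 0 + X\{a,b,d}))\{a,b,d}) | --d--▸ n2
  n2 = 0 + 0 + (rec X. b.d.(0 + 0 + X\{a,b,d}))\{a,b,d} | ∅
Coarsest stable partition (strong bisimilarity classes):
  B0 = {m0, n0}
  B1 = {m1, n1}
  B2 = {m2, n2}
m0 ∈ B0, n0 ∈ B0 → same block

bisimilar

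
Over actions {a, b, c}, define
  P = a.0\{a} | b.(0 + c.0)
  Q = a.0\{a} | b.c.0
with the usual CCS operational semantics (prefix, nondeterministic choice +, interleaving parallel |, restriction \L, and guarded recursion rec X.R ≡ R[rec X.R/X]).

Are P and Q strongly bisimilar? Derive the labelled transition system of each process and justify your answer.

LTS(P): 6 reachable states
  m0 = a.0\{a} | b.(0 + c.0) has moves —a→ m1, —b→ m2
  m1 = 0\{a} | b.(0 + c.0) has moves —b→ m3
  m2 = a.0\{a} | (0 + c.0) has moves —a→ m3, —c→ m4
  m3 = 0\{a} | (0 + c.0) has moves —c→ m5
  m4 = a.0\{a} | 0 has moves —a→ m5
  m5 = 0\{a} | 0 has moves stopped
LTS(Q): 6 reachable states
  n0 = a.0\{a} | b.c.0 has moves —a→ n1, —b→ n2
  n1 = 0\{a} | b.c.0 has moves —b→ n3
  n2 = a.0\{a} | c.0 has moves —a→ n3, —c→ n4
  n3 = 0\{a} | c.0 has moves —c→ n5
  n4 = a.0\{a} | 0 has moves —a→ n5
  n5 = 0\{a} | 0 has moves stopped
Bisimilarity quotient blocks:
  B0 = {m0, n0}
  B1 = {m2, n2}
  B2 = {m4, n4}
  B3 = {m5, n5}
  B4 = {m3, n3}
  B5 = {m1, n1}
m0 ∈ B0, n0 ∈ B0 → same block

P ~ Q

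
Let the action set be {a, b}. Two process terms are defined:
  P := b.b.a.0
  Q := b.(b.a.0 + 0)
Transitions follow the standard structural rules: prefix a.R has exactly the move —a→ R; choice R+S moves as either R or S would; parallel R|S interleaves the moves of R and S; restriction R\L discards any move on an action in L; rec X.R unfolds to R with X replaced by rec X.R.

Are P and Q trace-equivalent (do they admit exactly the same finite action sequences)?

Reachable graph of P (4 states):
  m0 = b.b.a.0 :: =b=> m1
  m1 = b.a.0 :: =b=> m2
  m2 = a.0 :: =a=> m3
  m3 = 0 :: (no moves)
Reachable graph of Q (4 states):
  n0 = b.(b.a.0 + 0) :: =b=> n1
  n1 = b.a.0 + 0 :: =b=> n2
  n2 = a.0 :: =a=> n3
  n3 = 0 :: (no moves)
Partition-refinement fixed point:
  B0 = {m0, n0}
  B1 = {m1, n1}
  B2 = {m2, n2}
  B3 = {m3, n3}
m0 ∈ B0, n0 ∈ B0 → same block
Bisimilar ⇒ trace-equivalent.

YES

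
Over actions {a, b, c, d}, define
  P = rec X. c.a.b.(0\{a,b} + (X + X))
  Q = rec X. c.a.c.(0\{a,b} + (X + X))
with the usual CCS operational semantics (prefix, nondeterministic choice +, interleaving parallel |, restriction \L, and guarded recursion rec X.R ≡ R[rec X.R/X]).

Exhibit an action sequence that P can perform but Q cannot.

cab

Reachable graph of P (4 states):
  m0 = rec X. c.a.b.(0\{a,b} + (X + X)) has moves —c→ m1
  m1 = a.b.(0\{a,b} + ((rec X. c.a.b.(0\{a,b} + (X + X))) + (rec X. c.a.b.(0\{a,b} + (X + X))))) has moves —a→ m2
  m2 = b.(0\{a,b} + ((rec X. c.a.b.(0\{a,b} + (X + X))) + (rec X. c.a.b.(0\{a,b} + (X + X))))) has moves —b→ m3
  m3 = 0\{a,b} + ((rec X. c.a.b.(0\{a,b} + (X + X))) + (rec X. c.a.b.(0\{a,b} + (X + X)))) has moves —c→ m1
Reachable graph of Q (4 states):
  n0 = rec X. c.a.c.(0\{a,b} + (X + X)) has moves —c→ n1
  n1 = a.c.(0\{a,b} + ((rec X. c.a.c.(0\{a,b} + (X + X))) + (rec X. c.a.c.(0\{a,b} + (X + X))))) has moves —a→ n2
  n2 = c.(0\{a,b} + ((rec X. c.a.c.(0\{a,b} + (X + X))) + (rec X. c.a.c.(0\{a,b} + (X + X))))) has moves —c→ n3
  n3 = 0\{a,b} + ((rec X. c.a.c.(0\{a,b} + (X + X))) + (rec X. c.a.c.(0\{a,b} + (X + X)))) has moves —c→ n1
Run σ = ⟨cab⟩ on P: start {m0}
  step 1 (c): {m1}
  step 2 (a): {m2}
  step 3 (b): {m3}
  — P admits the full trace.
Run σ = ⟨cab⟩ on Q: start {n0}
  step 1 (c): {n1}
  step 2 (a): {n2}
  step 3 (b): ∅  — Q cannot continue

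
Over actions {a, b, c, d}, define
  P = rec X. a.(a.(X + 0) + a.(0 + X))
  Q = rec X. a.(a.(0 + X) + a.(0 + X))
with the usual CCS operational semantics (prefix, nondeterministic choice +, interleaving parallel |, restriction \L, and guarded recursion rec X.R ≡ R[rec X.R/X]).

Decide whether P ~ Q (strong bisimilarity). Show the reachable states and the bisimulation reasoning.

Reachable graph of P (4 states):
  s0 = rec X. a.(a.(X + 0) + a.(0 + X)) | —a→ s1
  s1 = a.((rec X. a.(a.(X + 0) + a.(0 + X))) + 0) + a.(0 + (rec X. a.(a.(X + 0) + a.(0 + X)))) | —a→ s2, —a→ s3
  s2 = (rec X. a.(a.(X + 0) + a.(0 + X))) + 0 | —a→ s1
  s3 = 0 + (rec X. a.(a.(X + 0) + a.(0 + X))) | —a→ s1
Reachable graph of Q (3 states):
  t0 = rec X. a.(a.(0 + X) + a.(0 + X)) | —a→ t1
  t1 = a.(0 + (rec X. a.(a.(0 + X) + a.(0 + X)))) + a.(0 + (rec X. a.(a.(0 + X) + a.(0 + X)))) | —a→ t2
  t2 = 0 + (rec X. a.(a.(0 + X) + a.(0 + X))) | —a→ t1
Bisimilarity quotient blocks:
  B0 = {s0, s1, s2, s3, t0, t1, t2}
s0 ∈ B0, t0 ∈ B0 → same block

P ~ Q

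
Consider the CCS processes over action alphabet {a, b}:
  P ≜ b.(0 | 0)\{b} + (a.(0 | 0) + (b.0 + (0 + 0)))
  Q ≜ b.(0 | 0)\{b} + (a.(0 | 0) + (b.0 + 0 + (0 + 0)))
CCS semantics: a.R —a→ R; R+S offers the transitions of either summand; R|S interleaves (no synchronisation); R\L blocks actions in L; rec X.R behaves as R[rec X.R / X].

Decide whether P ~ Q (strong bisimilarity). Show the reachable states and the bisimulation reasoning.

Reachable graph of P (4 states):
  m0 = b.(0 | 0)\{b} + (a.(0 | 0) + (b.0 + (0 + 0))) has moves =a=> m1, =b=> m2, =b=> m3
  m1 = 0 | 0 has moves ∅
  m2 = (0 | 0)\{b} has moves ∅
  m3 = 0 has moves ∅
Reachable graph of Q (4 states):
  n0 = b.(0 | 0)\{b} + (a.(0 | 0) + (b.0 + 0 + (0 + 0))) has moves =a=> n1, =b=> n2, =b=> n3
  n1 = 0 | 0 has moves ∅
  n2 = (0 | 0)\{b} has moves ∅
  n3 = 0 has moves ∅
Partition-refinement fixed point:
  B0 = {m0, n0}
  B1 = {m1, m2, m3, n1, n2, n3}
m0 ∈ B0, n0 ∈ B0 → same block

P ~ Q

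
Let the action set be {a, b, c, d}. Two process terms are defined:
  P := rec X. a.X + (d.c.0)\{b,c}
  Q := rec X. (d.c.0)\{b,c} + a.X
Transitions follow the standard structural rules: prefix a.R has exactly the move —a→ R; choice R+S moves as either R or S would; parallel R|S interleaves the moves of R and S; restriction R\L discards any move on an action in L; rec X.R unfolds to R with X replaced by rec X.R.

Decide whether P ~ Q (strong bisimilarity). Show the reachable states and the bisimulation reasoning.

YES

LTS(P): 2 reachable states
  m0 = rec X. a.X + (d.c.0)\{b,c} → =a=> m0, =d=> m1
  m1 = (c.0)\{b,c} → deadlocked
LTS(Q): 2 reachable states
  n0 = rec X. (d.c.0)\{b,c} + a.X → =a=> n0, =d=> n1
  n1 = (c.0)\{b,c} → deadlocked
Partition-refinement fixed point:
  B0 = {m0, n0}
  B1 = {m1, n1}
m0 ∈ B0, n0 ∈ B0 → same block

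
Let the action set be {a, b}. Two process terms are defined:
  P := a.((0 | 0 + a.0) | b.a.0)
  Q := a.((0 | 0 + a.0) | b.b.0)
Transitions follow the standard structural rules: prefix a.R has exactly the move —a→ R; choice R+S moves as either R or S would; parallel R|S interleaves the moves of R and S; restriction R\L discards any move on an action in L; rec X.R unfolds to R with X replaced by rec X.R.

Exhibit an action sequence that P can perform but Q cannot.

aaba

LTS(P): 7 reachable states
  p0 = a.((0 | 0 + a.0) | b.a.0) | =a=> p1
  p1 = (0 | 0 + a.0) | b.a.0 | =a=> p2, =b=> p3
  p2 = 0 | b.a.0 | =b=> p4
  p3 = (0 | 0 + a.0) | a.0 | =a=> p4, =a=> p5
  p4 = 0 | a.0 | =a=> p6
  p5 = (0 | 0 + a.0) | 0 | =a=> p6
  p6 = 0 | 0 | ∅
LTS(Q): 7 reachable states
  q0 = a.((0 | 0 + a.0) | b.b.0) | =a=> q1
  q1 = (0 | 0 + a.0) | b.b.0 | =a=> q2, =b=> q3
  q2 = 0 | b.b.0 | =b=> q4
  q3 = (0 | 0 + a.0) | b.0 | =a=> q4, =b=> q5
  q4 = 0 | b.0 | =b=> q6
  q5 = (0 | 0 + a.0) | 0 | =a=> q6
  q6 = 0 | 0 | ∅
Trace ⟨aaba⟩ through P, begin at {p0}:
  step 1 (a): {p1}
  step 2 (a): {p2}
  step 3 (b): {p4}
  step 4 (a): {p6}
  ✓ P
Trace ⟨aaba⟩ through Q, begin at {q0}:
  step 1 (a): {q1}
  step 2 (a): {q2}
  step 3 (b): {q4}
  step 4 (a): no successor for Q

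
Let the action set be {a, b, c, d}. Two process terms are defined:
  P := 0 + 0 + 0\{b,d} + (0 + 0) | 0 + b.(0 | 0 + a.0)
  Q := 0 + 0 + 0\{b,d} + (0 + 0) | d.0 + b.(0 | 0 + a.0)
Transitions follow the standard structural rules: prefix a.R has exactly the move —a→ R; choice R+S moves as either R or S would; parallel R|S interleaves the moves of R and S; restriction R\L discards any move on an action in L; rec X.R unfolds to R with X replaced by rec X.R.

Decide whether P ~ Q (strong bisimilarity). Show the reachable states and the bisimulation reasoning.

Reachable graph of P (3 states):
  s0 = 0 + 0 + 0\{b,d} + (0 + 0) | 0 + b.(0 | 0 + a.0) :: --b--▸ s1
  s1 = 0 | 0 + a.0 :: --a--▸ s2
  s2 = 0 :: ·
Reachable graph of Q (4 states):
  t0 = 0 + 0 + 0\{b,d} + (0 + 0) | d.0 + b.(0 | 0 + a.0) :: --b--▸ t1, --d--▸ t2
  t1 = 0 | 0 + a.0 :: --a--▸ t3
  t2 = (0 + 0) | 0 :: ·
  t3 = 0 :: ·
Coarsest stable partition (strong bisimilarity classes):
  B0 = {s0}
  B1 = {s1, t1}
  B2 = {s2, t2, t3}
  B3 = {t0}
s0 ∈ B0, t0 ∈ B3 → different blocks

P ≁ Q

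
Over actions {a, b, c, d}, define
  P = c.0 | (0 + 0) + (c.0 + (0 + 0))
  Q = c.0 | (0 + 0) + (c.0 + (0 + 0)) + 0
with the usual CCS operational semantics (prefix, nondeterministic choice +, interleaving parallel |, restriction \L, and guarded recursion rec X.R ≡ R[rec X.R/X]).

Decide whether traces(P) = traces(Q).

P's transition system — 3 states:
  s0 = c.0 | (0 + 0) + (c.0 + (0 + 0)) :: =c=> s1, =c=> s2
  s1 = 0 :: stopped
  s2 = 0 | (0 + 0) :: stopped
Q's transition system — 3 states:
  t0 = c.0 | (0 + 0) + (c.0 + (0 + 0)) + 0 :: =c=> t1, =c=> t2
  t1 = 0 :: stopped
  t2 = 0 | (0 + 0) :: stopped
Bisimilarity quotient blocks:
  B0 = {s0, t0}
  B1 = {s1, s2, t1, t2}
s0 ∈ B0, t0 ∈ B0 → same block
Bisimilar ⇒ trace-equivalent.

trace-equivalent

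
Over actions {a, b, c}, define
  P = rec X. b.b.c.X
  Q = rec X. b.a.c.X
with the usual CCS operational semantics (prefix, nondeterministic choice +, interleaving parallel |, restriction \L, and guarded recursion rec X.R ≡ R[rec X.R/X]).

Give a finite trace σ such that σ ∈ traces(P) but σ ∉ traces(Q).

Reachable graph of P (3 states):
  m0 = rec X. b.b.c.X has moves —b→ m1
  m1 = b.c.(rec X. b.b.c.X) has moves —b→ m2
  m2 = c.(rec X. b.b.c.X) has moves —c→ m0
Reachable graph of Q (3 states):
  n0 = rec X. b.a.c.X has moves —b→ n1
  n1 = a.c.(rec X. b.a.c.X) has moves —a→ n2
  n2 = c.(rec X. b.a.c.X) has moves —c→ n0
Run σ = ⟨bb⟩ on P: start {m0}
  after b @ step 1: {m1}
  after b @ step 2: {m2}
  P completes σ.
Run σ = ⟨bb⟩ on Q: start {n0}
  after b @ step 1: {n1}
  after b @ step 2: ∅ (Q stuck)

bb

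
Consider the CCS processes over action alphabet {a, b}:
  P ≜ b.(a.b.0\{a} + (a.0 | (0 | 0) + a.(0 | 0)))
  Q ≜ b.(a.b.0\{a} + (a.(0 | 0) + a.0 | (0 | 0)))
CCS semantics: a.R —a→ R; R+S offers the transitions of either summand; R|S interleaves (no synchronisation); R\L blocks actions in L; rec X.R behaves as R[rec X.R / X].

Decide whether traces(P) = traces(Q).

Reachable graph of P (6 states):
  p0 = b.(a.b.0\{a} + (a.0 | (0 | 0) + a.(0 | 0))) ⊢ -b-> p1
  p1 = a.b.0\{a} + (a.0 | (0 | 0) + a.(0 | 0)) ⊢ -a-> p2, -a-> p3, -a-> p4
  p2 = 0 | (0 | 0) ⊢ (no moves)
  p3 = 0 | 0 ⊢ (no moves)
  p4 = b.0\{a} ⊢ -b-> p5
  p5 = 0\{a} ⊢ (no moves)
Reachable graph of Q (6 states):
  q0 = b.(a.b.0\{a} + (a.(0 | 0) + a.0 | (0 | 0))) ⊢ -b-> q1
  q1 = a.b.0\{a} + (a.(0 | 0) + a.0 | (0 | 0)) ⊢ -a-> q2, -a-> q3, -a-> q4
  q2 = 0 | (0 | 0) ⊢ (no moves)
  q3 = 0 | 0 ⊢ (no moves)
  q4 = b.0\{a} ⊢ -b-> q5
  q5 = 0\{a} ⊢ (no moves)
Coarsest stable partition (strong bisimilarity classes):
  B0 = {p0, q0}
  B1 = {p1, q1}
  B2 = {p2, p3, p5, q2, q3, q5}
  B3 = {p4, q4}
p0 ∈ B0, q0 ∈ B0 → same block
Bisimilar ⇒ trace-equivalent.

YES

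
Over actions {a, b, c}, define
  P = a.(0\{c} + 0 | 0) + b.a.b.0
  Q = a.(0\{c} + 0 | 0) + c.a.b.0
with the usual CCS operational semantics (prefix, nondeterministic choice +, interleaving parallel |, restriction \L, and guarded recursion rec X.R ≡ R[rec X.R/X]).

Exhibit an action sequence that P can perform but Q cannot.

Reachable graph of P (5 states):
  s0 = a.(0\{c} + 0 | 0) + b.a.b.0 | =a=> s1, =b=> s2
  s1 = 0\{c} + 0 | 0 | deadlocked
  s2 = a.b.0 | =a=> s3
  s3 = b.0 | =b=> s4
  s4 = 0 | deadlocked
Reachable graph of Q (5 states):
  t0 = a.(0\{c} + 0 | 0) + c.a.b.0 | =a=> t1, =c=> t2
  t1 = 0\{c} + 0 | 0 | deadlocked
  t2 = a.b.0 | =a=> t3
  t3 = b.0 | =b=> t4
  t4 = 0 | deadlocked
Trace ⟨b⟩ through P, begin at {s0}:
  after b @ step 1: {s2}
  — P admits the full trace.
Trace ⟨b⟩ through Q, begin at {t0}:
  after b @ step 1: ∅ (Q stuck)

b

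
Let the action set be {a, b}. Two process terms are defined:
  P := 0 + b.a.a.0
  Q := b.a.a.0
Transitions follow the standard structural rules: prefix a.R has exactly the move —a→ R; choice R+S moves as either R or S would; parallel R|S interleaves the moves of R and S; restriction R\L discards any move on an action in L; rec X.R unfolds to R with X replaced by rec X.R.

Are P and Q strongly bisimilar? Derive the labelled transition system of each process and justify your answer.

Reachable graph of P (4 states):
  m0 = 0 + b.a.a.0 :: --b--▸ m1
  m1 = a.a.0 :: --a--▸ m2
  m2 = a.0 :: --a--▸ m3
  m3 = 0 :: stopped
Reachable graph of Q (4 states):
  n0 = b.a.a.0 :: --b--▸ n1
  n1 = a.a.0 :: --a--▸ n2
  n2 = a.0 :: --a--▸ n3
  n3 = 0 :: stopped
Coarsest stable partition (strong bisimilarity classes):
  B0 = {m0, n0}
  B1 = {m1, n1}
  B2 = {m2, n2}
  B3 = {m3, n3}
m0 ∈ B0, n0 ∈ B0 → same block

bisimilar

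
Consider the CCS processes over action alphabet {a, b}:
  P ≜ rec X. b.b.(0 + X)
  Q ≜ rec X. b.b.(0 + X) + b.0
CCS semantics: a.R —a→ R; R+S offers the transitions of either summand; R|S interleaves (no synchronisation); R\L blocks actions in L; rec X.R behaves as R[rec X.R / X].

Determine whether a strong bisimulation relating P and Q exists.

NO

P's transition system — 3 states:
  p0 = rec X. b.b.(0 + X) ⊢ -b-> p1
  p1 = b.(0 + (rec X. b.b.(0 + X))) ⊢ -b-> p2
  p2 = 0 + (rec X. b.b.(0 + X)) ⊢ -b-> p1
Q's transition system — 4 states:
  q0 = rec X. b.b.(0 + X) + b.0 ⊢ -b-> q1, -b-> q2
  q1 = 0 ⊢ stopped
  q2 = b.(0 + (rec X. b.b.(0 + X) + b.0)) ⊢ -b-> q3
  q3 = 0 + (rec X. b.b.(0 + X) + b.0) ⊢ -b-> q1, -b-> q2
Bisimilarity quotient blocks:
  B0 = {p0, p1, p2}
  B1 = {q0, q3}
  B2 = {q2}
  B3 = {q1}
p0 ∈ B0, q0 ∈ B1 → different blocks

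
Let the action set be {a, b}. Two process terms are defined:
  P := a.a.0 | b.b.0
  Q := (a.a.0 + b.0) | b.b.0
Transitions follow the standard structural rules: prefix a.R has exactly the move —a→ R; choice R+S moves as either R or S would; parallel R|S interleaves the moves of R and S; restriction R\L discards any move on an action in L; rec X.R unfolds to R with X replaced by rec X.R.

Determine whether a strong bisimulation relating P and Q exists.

NO

P's transition system — 9 states:
  u0 = a.a.0 | b.b.0 | —a→ u1, —b→ u2
  u1 = a.0 | b.b.0 | —a→ u3, —b→ u4
  u2 = a.a.0 | b.0 | —a→ u4, —b→ u5
  u3 = 0 | b.b.0 | —b→ u6
  u4 = a.0 | b.0 | —a→ u6, —b→ u7
  u5 = a.a.0 | 0 | —a→ u7
  u6 = 0 | b.0 | —b→ u8
  u7 = a.0 | 0 | —a→ u8
  u8 = 0 | 0 | (no moves)
Q's transition system — 9 states:
  v0 = (a.a.0 + b.0) | b.b.0 | —a→ v1, —b→ v2, —b→ v3
  v1 = a.0 | b.b.0 | —a→ v3, —b→ v4
  v2 = (a.a.0 + b.0) | b.0 | —a→ v4, —b→ v5, —b→ v6
  v3 = 0 | b.b.0 | —b→ v6
  v4 = a.0 | b.0 | —a→ v6, —b→ v7
  v5 = (a.a.0 + b.0) | 0 | —a→ v7, —b→ v8
  v6 = 0 | b.0 | —b→ v8
  v7 = a.0 | 0 | —a→ v8
  v8 = 0 | 0 | (no moves)
Bisimilarity quotient blocks:
  B0 = {u0}
  B1 = {u2}
  B2 = {u4, v4}
  B3 = {u6, v6}
  B4 = {u8, v8}
  B5 = {u7, v7}
  B6 = {u5}
  B7 = {u1, v1}
  B8 = {u3, v3}
  B9 = {v0}
  B10 = {v2}
  B11 = {v5}
u0 ∈ B0, v0 ∈ B9 → different blocks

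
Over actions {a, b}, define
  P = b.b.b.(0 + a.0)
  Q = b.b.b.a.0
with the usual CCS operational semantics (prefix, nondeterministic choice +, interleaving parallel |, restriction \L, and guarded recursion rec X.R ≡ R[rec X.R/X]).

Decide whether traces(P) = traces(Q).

LTS(P): 5 reachable states
  s0 = b.b.b.(0 + a.0) | ··b··> s1
  s1 = b.b.(0 + a.0) | ··b··> s2
  s2 = b.(0 + a.0) | ··b··> s3
  s3 = 0 + a.0 | ··a··> s4
  s4 = 0 | deadlocked
LTS(Q): 5 reachable states
  t0 = b.b.b.a.0 | ··b··> t1
  t1 = b.b.a.0 | ··b··> t2
  t2 = b.a.0 | ··b··> t3
  t3 = a.0 | ··a··> t4
  t4 = 0 | deadlocked
Coarsest stable partition (strong bisimilarity classes):
  B0 = {s0, t0}
  B1 = {s1, t1}
  B2 = {s2, t2}
  B3 = {s3, t3}
  B4 = {s4, t4}
s0 ∈ B0, t0 ∈ B0 → same block
Bisimilar ⇒ trace-equivalent.

traces(P) = traces(Q)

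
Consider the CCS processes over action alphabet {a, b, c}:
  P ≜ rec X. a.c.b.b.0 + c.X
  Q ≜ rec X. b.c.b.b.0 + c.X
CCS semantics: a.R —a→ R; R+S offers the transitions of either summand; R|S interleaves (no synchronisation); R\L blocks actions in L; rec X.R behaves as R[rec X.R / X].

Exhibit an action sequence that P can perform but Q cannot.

a

Reachable graph of P (5 states):
  p0 = rec X. a.c.b.b.0 + c.X ⊢ ··a··> p1, ··c··> p0
  p1 = c.b.b.0 ⊢ ··c··> p2
  p2 = b.b.0 ⊢ ··b··> p3
  p3 = b.0 ⊢ ··b··> p4
  p4 = 0 ⊢ ·
Reachable graph of Q (5 states):
  q0 = rec X. b.c.b.b.0 + c.X ⊢ ··b··> q1, ··c··> q0
  q1 = c.b.b.0 ⊢ ··c··> q2
  q2 = b.b.0 ⊢ ··b··> q3
  q3 = b.0 ⊢ ··b··> q4
  q4 = 0 ⊢ ·
Run σ = ⟨a⟩ on P: start {p0}
  [1] a ⇒ {p1}
  ✓ P
Run σ = ⟨a⟩ on Q: start {q0}
  [1] a ⇒ ∅ (Q stuck)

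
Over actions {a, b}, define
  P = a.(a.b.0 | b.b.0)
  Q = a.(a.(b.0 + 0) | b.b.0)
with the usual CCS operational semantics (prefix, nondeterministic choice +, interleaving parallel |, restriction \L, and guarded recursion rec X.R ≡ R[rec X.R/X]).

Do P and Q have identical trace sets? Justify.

traces(P) = traces(Q)

P's transition system — 10 states:
  u0 = a.(a.b.0 | b.b.0) ⊢ =a=> u1
  u1 = a.b.0 | b.b.0 ⊢ =a=> u2, =b=> u3
  u2 = b.0 | b.b.0 ⊢ =b=> u4, =b=> u5
  u3 = a.b.0 | b.0 ⊢ =a=> u5, =b=> u6
  u4 = 0 | b.b.0 ⊢ =b=> u7
  u5 = b.0 | b.0 ⊢ =b=> u7, =b=> u8
  u6 = a.b.0 | 0 ⊢ =a=> u8
  u7 = 0 | b.0 ⊢ =b=> u9
  u8 = b.0 | 0 ⊢ =b=> u9
  u9 = 0 | 0 ⊢ ·
Q's transition system — 10 states:
  v0 = a.(a.(b.0 + 0) | b.b.0) ⊢ =a=> v1
  v1 = a.(b.0 + 0) | b.b.0 ⊢ =a=> v2, =b=> v3
  v2 = (b.0 + 0) | b.b.0 ⊢ =b=> v4, =b=> v5
  v3 = a.(b.0 + 0) | b.0 ⊢ =a=> v4, =b=> v6
  v4 = (b.0 + 0) | b.0 ⊢ =b=> v7, =b=> v8
  v5 = 0 | b.b.0 ⊢ =b=> v8
  v6 = a.(b.0 + 0) | 0 ⊢ =a=> v7
  v7 = (b.0 + 0) | 0 ⊢ =b=> v9
  v8 = 0 | b.0 ⊢ =b=> v9
  v9 = 0 | 0 ⊢ ·
Bisimilarity quotient blocks:
  B0 = {u0, v0}
  B1 = {u1, v1}
  B2 = {u3, v3}
  B3 = {u4, u5, v4, v5}
  B4 = {u7, u8, v7, v8}
  B5 = {u9, v9}
  B6 = {u6, v6}
  B7 = {u2, v2}
u0 ∈ B0, v0 ∈ B0 → same block
Bisimilar ⇒ trace-equivalent.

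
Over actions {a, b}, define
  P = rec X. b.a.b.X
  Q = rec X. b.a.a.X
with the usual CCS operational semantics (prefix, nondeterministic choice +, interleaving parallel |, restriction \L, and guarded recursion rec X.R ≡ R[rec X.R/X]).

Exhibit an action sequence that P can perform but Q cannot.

bab

P's transition system — 3 states:
  m0 = rec X. b.a.b.X → =b=> m1
  m1 = a.b.(rec X. b.a.b.X) → =a=> m2
  m2 = b.(rec X. b.a.b.X) → =b=> m0
Q's transition system — 3 states:
  n0 = rec X. b.a.a.X → =b=> n1
  n1 = a.a.(rec X. b.a.a.X) → =a=> n2
  n2 = a.(rec X. b.a.a.X) → =a=> n0
Trace ⟨bab⟩ through P, begin at {m0}:
  [1] b ⇒ {m1}
  [2] a ⇒ {m2}
  [3] b ⇒ {m0}
  P completes σ.
Trace ⟨bab⟩ through Q, begin at {n0}:
  [1] b ⇒ {n1}
  [2] a ⇒ {n2}
  [3] b ⇒ no successor for Q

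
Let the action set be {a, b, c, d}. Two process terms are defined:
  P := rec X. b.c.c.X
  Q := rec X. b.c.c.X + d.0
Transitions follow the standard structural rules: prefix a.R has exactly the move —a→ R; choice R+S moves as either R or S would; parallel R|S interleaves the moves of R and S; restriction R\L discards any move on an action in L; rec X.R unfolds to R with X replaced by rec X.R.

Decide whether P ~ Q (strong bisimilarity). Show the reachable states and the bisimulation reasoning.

P ≁ Q

P's transition system — 3 states:
  u0 = rec X. b.c.c.X → =b=> u1
  u1 = c.c.(rec X. b.c.c.X) → =c=> u2
  u2 = c.(rec X. b.c.c.X) → =c=> u0
Q's transition system — 4 states:
  v0 = rec X. b.c.c.X + d.0 → =b=> v1, =d=> v2
  v1 = c.c.(rec X. b.c.c.X + d.0) → =c=> v3
  v2 = 0 → deadlocked
  v3 = c.(rec X. b.c.c.X + d.0) → =c=> v0
Coarsest stable partition (strong bisimilarity classes):
  B0 = {u0}
  B1 = {u1}
  B2 = {u2}
  B3 = {v0}
  B4 = {v2}
  B5 = {v1}
  B6 = {v3}
u0 ∈ B0, v0 ∈ B3 → different blocks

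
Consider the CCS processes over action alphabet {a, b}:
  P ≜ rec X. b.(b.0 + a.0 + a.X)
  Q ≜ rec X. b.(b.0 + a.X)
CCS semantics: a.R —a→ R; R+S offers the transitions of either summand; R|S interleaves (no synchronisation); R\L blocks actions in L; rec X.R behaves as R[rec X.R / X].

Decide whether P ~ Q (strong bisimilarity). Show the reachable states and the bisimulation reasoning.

LTS(P): 3 reachable states
  u0 = rec X. b.(b.0 + a.0 + a.X) → -b-> u1
  u1 = b.0 + a.0 + a.(rec X. b.(b.0 + a.0 + a.X)) → -a-> u0, -a-> u2, -b-> u2
  u2 = 0 → ·
LTS(Q): 3 reachable states
  v0 = rec X. b.(b.0 + a.X) → -b-> v1
  v1 = b.0 + a.(rec X. b.(b.0 + a.X)) → -a-> v0, -b-> v2
  v2 = 0 → ·
Partition-refinement fixed point:
  B0 = {u0}
  B1 = {u1}
  B2 = {u2, v2}
  B3 = {v0}
  B4 = {v1}
u0 ∈ B0, v0 ∈ B3 → different blocks

not bisimilar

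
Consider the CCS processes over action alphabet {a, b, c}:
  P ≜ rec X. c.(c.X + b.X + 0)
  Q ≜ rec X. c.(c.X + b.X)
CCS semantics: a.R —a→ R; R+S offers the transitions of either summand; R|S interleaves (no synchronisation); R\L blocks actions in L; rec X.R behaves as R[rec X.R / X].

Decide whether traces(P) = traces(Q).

LTS(P): 2 reachable states
  u0 = rec X. c.(c.X + b.X + 0) | =c=> u1
  u1 = c.(rec X. c.(c.X + b.X + 0)) + b.(rec X. c.(c.X + b.X + 0)) + 0 | =b=> u0, =c=> u0
LTS(Q): 2 reachable states
  v0 = rec X. c.(c.X + b.X) | =c=> v1
  v1 = c.(rec X. c.(c.X + b.X)) + b.(rec X. c.(c.X + b.X)) | =b=> v0, =c=> v0
Partition-refinement fixed point:
  B0 = {u0, v0}
  B1 = {u1, v1}
u0 ∈ B0, v0 ∈ B0 → same block
Bisimilar ⇒ trace-equivalent.

YES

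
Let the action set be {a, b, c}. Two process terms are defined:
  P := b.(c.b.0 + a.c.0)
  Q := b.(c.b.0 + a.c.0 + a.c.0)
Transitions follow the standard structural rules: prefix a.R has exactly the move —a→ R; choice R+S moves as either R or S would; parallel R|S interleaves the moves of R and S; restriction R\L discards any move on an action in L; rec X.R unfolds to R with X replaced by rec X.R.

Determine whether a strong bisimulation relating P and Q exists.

P ~ Q

P's transition system — 5 states:
  u0 = b.(c.b.0 + a.c.0) → ··b··> u1
  u1 = c.b.0 + a.c.0 → ··a··> u2, ··c··> u3
  u2 = c.0 → ··c··> u4
  u3 = b.0 → ··b··> u4
  u4 = 0 → (no moves)
Q's transition system — 5 states:
  v0 = b.(c.b.0 + a.c.0 + a.c.0) → ··b··> v1
  v1 = c.b.0 + a.c.0 + a.c.0 → ··a··> v2, ··c··> v3
  v2 = c.0 → ··c··> v4
  v3 = b.0 → ··b··> v4
  v4 = 0 → (no moves)
Bisimilarity quotient blocks:
  B0 = {u0, v0}
  B1 = {u1, v1}
  B2 = {u2, v2}
  B3 = {u4, v4}
  B4 = {u3, v3}
u0 ∈ B0, v0 ∈ B0 → same block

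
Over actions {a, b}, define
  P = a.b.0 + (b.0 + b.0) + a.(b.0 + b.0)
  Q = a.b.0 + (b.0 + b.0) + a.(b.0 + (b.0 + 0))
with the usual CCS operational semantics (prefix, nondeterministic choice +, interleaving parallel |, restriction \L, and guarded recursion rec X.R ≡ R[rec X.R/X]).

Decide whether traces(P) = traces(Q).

LTS(P): 4 reachable states
  m0 = a.b.0 + (b.0 + b.0) + a.(b.0 + b.0) → =a=> m1, =a=> m2, =b=> m3
  m1 = b.0 → =b=> m3
  m2 = b.0 + b.0 → =b=> m3
  m3 = 0 → deadlocked
LTS(Q): 4 reachable states
  n0 = a.b.0 + (b.0 + b.0) + a.(b.0 + (b.0 + 0)) → =a=> n1, =a=> n2, =b=> n3
  n1 = b.0 → =b=> n3
  n2 = b.0 + (b.0 + 0) → =b=> n3
  n3 = 0 → deadlocked
Coarsest stable partition (strong bisimilarity classes):
  B0 = {m0, n0}
  B1 = {m1, m2, n1, n2}
  B2 = {m3, n3}
m0 ∈ B0, n0 ∈ B0 → same block
Bisimilar ⇒ trace-equivalent.

trace-equivalent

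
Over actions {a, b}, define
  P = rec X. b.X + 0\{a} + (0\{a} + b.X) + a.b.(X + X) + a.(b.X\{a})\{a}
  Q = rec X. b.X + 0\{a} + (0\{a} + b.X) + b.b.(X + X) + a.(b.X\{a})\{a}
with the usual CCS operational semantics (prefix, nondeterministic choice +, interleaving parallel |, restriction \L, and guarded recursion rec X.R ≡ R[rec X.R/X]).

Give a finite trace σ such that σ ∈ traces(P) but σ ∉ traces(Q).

Reachable graph of P (5 states):
  m0 = rec X. b.X + 0\{a} + (0\{a} + b.X) + a.b.(X + X) + a.(b.X\{a})\{a} → --a--▸ m1, --a--▸ m2, --b--▸ m0
  m1 = (b.(rec X. b.X + 0\{a} + (0\{a} + b.X) + a.b.(X + X) + a.(b.X\{a})\{a})\{a})\{a} → --b--▸ m3
  m2 = b.((rec X. b.X + 0\{a} + (0\{a} + b.X) + a.b.(X + X) + a.(b.X\{a})\{a}) + (rec X. b.X + 0\{a} + (0\{a} + b.X) + a.b.(X + X) + a.(b.X\{a})\{a})) → --b--▸ m4
  m3 = (rec X. b.X + 0\{a} + (0\{a} + b.X) + a.b.(X + X) + a.(b.X\{a})\{a})\{a}\{a} → --b--▸ m3
  m4 = (rec X. b.X + 0\{a} + (0\{a} + b.X) + a.b.(X + X) + a.(b.X\{a})\{a}) + (rec X. b.X + 0\{a} + (0\{a} + b.X) + a.b.(X + X) + a.(b.X\{a})\{a}) → --a--▸ m1, --a--▸ m2, --b--▸ m0
Reachable graph of Q (7 states):
  n0 = rec X. b.X + 0\{a} + (0\{a} + b.X) + b.b.(X + X) + a.(b.X\{a})\{a} → --a--▸ n1, --b--▸ n0, --b--▸ n2
  n1 = (b.(rec X. b.X + 0\{a} + (0\{a} + b.X) + b.b.(X + X) + a.(b.X\{a})\{a})\{a})\{a} → --b--▸ n3
  n2 = b.((rec X. b.X + 0\{a} + (0\{a} + b.X) + b.b.(X + X) + a.(b.X\{a})\{a}) + (rec X. b.X + 0\{a} + (0\{a} + b.X) + b.b.(X + X) + a.(b.X\{a})\{a})) → --b--▸ n4
  n3 = (rec X. b.X + 0\{a} + (0\{a} + b.X) + b.b.(X + X) + a.(b.X\{a})\{a})\{a}\{a} → --b--▸ n3, --b--▸ n5
  n4 = (rec X. b.X + 0\{a} + (0\{a} + b.X) + b.b.(X + X) + a.(b.X\{a})\{a}) + (rec X. b.X + 0\{a} + (0\{a} + b.X) + b.b.(X + X) + a.(b.X\{a})\{a}) → --a--▸ n1, --b--▸ n0, --b--▸ n2
  n5 = (b.((rec X. b.X + 0\{a} + (0\{a} + b.X) + b.b.(X + X) + a.(b.X\{a})\{a}) + (rec X. b.X + 0\{a} + (0\{a} + b.X) + b.b.(X + X) + a.(b.X\{a})\{a})))\{a}\{a} → --b--▸ n6
  n6 = ((rec X. b.X + 0\{a} + (0\{a} + b.X) + b.b.(X + X) + a.(b.X\{a})\{a}) + (rec X. b.X + 0\{a} + (0\{a} + b.X) + b.b.(X + X) + a.(b.X\{a})\{a}))\{a}\{a} → --b--▸ n3, --b--▸ n5
Run σ = ⟨aba⟩ on P: start {m0}
  after a @ step 1: {m1, m2}
  after b @ step 2: {m3, m4}
  after a @ step 3: {m1, m2}
  ✓ P
Run σ = ⟨aba⟩ on Q: start {n0}
  after a @ step 1: {n1}
  after b @ step 2: {n3}
  after a @ step 3: ∅  — Q cannot continue

aba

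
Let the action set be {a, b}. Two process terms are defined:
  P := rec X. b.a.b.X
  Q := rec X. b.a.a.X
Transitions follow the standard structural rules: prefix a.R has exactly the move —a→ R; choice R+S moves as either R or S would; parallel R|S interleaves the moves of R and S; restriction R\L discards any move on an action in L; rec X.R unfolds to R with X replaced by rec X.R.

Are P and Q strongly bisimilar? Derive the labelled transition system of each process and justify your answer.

not bisimilar

LTS(P): 3 reachable states
  s0 = rec X. b.a.b.X → -b-> s1
  s1 = a.b.(rec X. b.a.b.X) → -a-> s2
  s2 = b.(rec X. b.a.b.X) → -b-> s0
LTS(Q): 3 reachable states
  t0 = rec X. b.a.a.X → -b-> t1
  t1 = a.a.(rec X. b.a.a.X) → -a-> t2
  t2 = a.(rec X. b.a.a.X) → -a-> t0
Bisimilarity quotient blocks:
  B0 = {s0}
  B1 = {s1}
  B2 = {s2}
  B3 = {t0}
  B4 = {t1}
  B5 = {t2}
s0 ∈ B0, t0 ∈ B3 → different blocks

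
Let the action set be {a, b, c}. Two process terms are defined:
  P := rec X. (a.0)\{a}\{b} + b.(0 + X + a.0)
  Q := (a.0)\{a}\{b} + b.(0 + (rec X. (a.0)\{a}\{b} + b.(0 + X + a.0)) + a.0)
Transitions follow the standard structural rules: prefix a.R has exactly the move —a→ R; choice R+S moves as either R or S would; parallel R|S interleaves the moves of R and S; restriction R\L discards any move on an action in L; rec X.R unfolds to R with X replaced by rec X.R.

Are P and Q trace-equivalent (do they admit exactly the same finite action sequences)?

Reachable graph of P (3 states):
  m0 = rec X. (a.0)\{a}\{b} + b.(0 + X + a.0) → --b--▸ m1
  m1 = 0 + (rec X. (a.0)\{a}\{b} + b.(0 + X + a.0)) + a.0 → --a--▸ m2, --b--▸ m1
  m2 = 0 → ·
Reachable graph of Q (3 states):
  n0 = (a.0)\{a}\{b} + b.(0 + (rec X. (a.0)\{a}\{b} + b.(0 + X + a.0)) + a.0) → --b--▸ n1
  n1 = 0 + (rec X. (a.0)\{a}\{b} + b.(0 + X + a.0)) + a.0 → --a--▸ n2, --b--▸ n1
  n2 = 0 → ·
Coarsest stable partition (strong bisimilarity classes):
  B0 = {m0, n0}
  B1 = {m1, n1}
  B2 = {m2, n2}
m0 ∈ B0, n0 ∈ B0 → same block
Bisimilar ⇒ trace-equivalent.

YES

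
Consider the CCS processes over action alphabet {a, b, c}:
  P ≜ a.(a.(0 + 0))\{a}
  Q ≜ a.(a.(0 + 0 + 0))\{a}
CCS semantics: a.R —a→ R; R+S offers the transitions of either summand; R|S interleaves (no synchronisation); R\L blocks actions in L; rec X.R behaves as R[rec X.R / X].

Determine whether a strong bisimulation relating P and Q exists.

P's transition system — 2 states:
  u0 = a.(a.(0 + 0))\{a} → -a-> u1
  u1 = (a.(0 + 0))\{a} → ·
Q's transition system — 2 states:
  v0 = a.(a.(0 + 0 + 0))\{a} → -a-> v1
  v1 = (a.(0 + 0 + 0))\{a} → ·
Partition-refinement fixed point:
  B0 = {u0, v0}
  B1 = {u1, v1}
u0 ∈ B0, v0 ∈ B0 → same block

YES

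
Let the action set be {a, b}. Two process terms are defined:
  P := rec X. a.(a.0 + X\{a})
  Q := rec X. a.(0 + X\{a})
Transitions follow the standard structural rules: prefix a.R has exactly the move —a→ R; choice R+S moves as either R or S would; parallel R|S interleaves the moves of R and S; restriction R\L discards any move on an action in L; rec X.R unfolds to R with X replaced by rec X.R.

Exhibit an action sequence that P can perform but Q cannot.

aa

P's transition system — 3 states:
  m0 = rec X. a.(a.0 + X\{a}) ⊢ --a--▸ m1
  m1 = a.0 + (rec X. a.(a.0 + X\{a}))\{a} ⊢ --a--▸ m2
  m2 = 0 ⊢ ·
Q's transition system — 2 states:
  n0 = rec X. a.(0 + X\{a}) ⊢ --a--▸ n1
  n1 = 0 + (rec X. a.(0 + X\{a}))\{a} ⊢ ·
Trace ⟨aa⟩ through P, begin at {m0}:
  step 1 (a): {m1}
  step 2 (a): {m2}
  — P admits the full trace.
Trace ⟨aa⟩ through Q, begin at {n0}:
  step 1 (a): {n1}
  step 2 (a): ∅ (Q stuck)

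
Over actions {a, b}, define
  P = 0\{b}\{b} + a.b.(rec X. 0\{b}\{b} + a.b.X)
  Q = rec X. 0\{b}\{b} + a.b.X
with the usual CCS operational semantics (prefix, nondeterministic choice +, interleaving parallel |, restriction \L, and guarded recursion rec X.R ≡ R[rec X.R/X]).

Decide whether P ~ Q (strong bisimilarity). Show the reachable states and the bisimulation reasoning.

LTS(P): 3 reachable states
  u0 = 0\{b}\{b} + a.b.(rec X. 0\{b}\{b} + a.b.X) → -a-> u1
  u1 = b.(rec X. 0\{b}\{b} + a.b.X) → -b-> u2
  u2 = rec X. 0\{b}\{b} + a.b.X → -a-> u1
LTS(Q): 2 reachable states
  v0 = rec X. 0\{b}\{b} + a.b.X → -a-> v1
  v1 = b.(rec X. 0\{b}\{b} + a.b.X) → -b-> v0
Bisimilarity quotient blocks:
  B0 = {u0, u2, v0}
  B1 = {u1, v1}
u0 ∈ B0, v0 ∈ B0 → same block

bisimilar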